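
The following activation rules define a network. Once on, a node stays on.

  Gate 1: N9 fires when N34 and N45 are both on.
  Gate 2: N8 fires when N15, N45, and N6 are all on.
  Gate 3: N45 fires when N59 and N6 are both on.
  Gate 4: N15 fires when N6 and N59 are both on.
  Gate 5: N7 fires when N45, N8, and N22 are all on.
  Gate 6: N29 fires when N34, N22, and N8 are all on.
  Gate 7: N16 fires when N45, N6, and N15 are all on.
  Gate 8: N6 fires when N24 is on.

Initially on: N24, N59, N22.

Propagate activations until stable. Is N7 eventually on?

N24 is on, so N6 fires (Gate 8).
Gate 3: N59 and N6 on → N45 on.
N6 and N59 are on, so N15 fires (Gate 4).
N15, N45, and N6 are on, so N8 fires (Gate 2).
N45, N8, and N22 are on, so N7 fires (Gate 5).

Yes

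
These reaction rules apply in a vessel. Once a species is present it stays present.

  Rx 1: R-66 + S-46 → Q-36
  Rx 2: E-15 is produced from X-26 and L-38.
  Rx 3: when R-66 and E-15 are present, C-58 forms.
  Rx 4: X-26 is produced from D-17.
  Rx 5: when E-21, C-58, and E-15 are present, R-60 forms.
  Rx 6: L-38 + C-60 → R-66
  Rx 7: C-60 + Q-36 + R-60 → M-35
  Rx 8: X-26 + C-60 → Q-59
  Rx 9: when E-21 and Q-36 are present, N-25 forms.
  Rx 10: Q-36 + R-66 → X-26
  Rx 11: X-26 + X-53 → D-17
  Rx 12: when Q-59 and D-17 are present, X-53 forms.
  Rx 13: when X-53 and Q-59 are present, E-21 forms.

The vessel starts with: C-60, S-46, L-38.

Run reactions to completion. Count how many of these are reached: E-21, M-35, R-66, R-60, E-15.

2

L-38 and C-60 present → R-66 forms (Rx 6).
R-66 and S-46 present → Q-36 forms (Rx 1).
Q-36 and R-66 present → X-26 forms (Rx 10).
X-26 and L-38 present → E-15 forms (Rx 2).
E-21 would need X-53 and Q-59 (Rx 13), but X-53 never forms.
M-35 would need C-60, Q-36, and R-60 (Rx 7), but R-60 never forms.
R-66: reached.
R-60 would need E-21, C-58, and E-15 (Rx 5), but E-21 never forms.
E-15: reached.
Reached: R-66 and E-15 — 2 of the 5.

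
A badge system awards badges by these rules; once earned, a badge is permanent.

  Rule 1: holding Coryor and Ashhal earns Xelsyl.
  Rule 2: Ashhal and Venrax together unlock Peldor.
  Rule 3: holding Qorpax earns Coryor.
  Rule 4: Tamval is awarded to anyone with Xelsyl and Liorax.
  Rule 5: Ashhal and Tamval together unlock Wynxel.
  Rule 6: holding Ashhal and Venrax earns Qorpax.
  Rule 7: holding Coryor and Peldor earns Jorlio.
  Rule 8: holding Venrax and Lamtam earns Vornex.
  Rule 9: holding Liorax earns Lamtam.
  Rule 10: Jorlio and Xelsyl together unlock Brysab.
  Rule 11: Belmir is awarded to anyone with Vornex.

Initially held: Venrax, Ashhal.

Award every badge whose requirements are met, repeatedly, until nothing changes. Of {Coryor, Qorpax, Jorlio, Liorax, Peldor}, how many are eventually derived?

With Ashhal and Venrax, Qorpax is earned (Rule 6).
With Ashhal and Venrax, Peldor is earned (Rule 2).
With Qorpax, Coryor is earned (Rule 3).
With Coryor and Peldor, Jorlio is earned (Rule 7).
Coryor: reached.
Qorpax: reached.
Jorlio: reached.
No rule produces Liorax, and it is not given.
Peldor: reached.
Reached: Coryor, Qorpax, Jorlio, and Peldor — 4 of the 5.

4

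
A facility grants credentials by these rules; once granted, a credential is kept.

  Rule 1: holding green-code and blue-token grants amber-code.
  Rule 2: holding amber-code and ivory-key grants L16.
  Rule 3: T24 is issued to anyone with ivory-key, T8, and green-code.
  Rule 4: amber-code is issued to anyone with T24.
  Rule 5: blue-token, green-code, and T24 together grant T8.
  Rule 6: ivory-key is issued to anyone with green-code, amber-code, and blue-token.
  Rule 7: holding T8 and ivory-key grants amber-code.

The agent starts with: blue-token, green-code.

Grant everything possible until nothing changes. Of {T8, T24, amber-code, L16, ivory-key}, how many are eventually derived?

3

Holding green-code and blue-token grants amber-code (Rule 1).
Holding green-code, amber-code, and blue-token grants ivory-key (Rule 6).
Holding amber-code and ivory-key grants L16 (Rule 2).
T8 would need blue-token, green-code, and T24 (Rule 5), but T24 is never granted.
T24 would need ivory-key, T8, and green-code (Rule 3), but T8 is never granted.
amber-code: reached.
L16: reached.
ivory-key: reached.
Reached: amber-code, L16, and ivory-key — 3 of the 5.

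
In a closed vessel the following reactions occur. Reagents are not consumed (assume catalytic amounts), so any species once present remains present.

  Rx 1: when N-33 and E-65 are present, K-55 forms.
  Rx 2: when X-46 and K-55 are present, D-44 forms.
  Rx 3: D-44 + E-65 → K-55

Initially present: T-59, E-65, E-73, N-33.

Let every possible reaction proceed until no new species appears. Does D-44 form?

D-44 would need X-46 and K-55 (Rx 2), but X-46 never forms.

No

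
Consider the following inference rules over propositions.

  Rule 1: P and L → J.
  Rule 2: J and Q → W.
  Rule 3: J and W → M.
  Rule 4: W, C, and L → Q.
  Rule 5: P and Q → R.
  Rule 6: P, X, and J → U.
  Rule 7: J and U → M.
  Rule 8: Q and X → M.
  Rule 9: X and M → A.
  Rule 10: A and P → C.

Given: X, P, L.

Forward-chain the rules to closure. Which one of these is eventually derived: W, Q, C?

From P and L, Rule 1 gives J.
P, X, and J hold, so U follows (Rule 6).
From J and U, Rule 7 gives M.
X and M hold, so A follows (Rule 9).
A and P hold, so C follows (Rule 10).
W would need J and Q (Rule 2), but Q is never established. Q would need W, C, and L (Rule 4), but W is never established.

C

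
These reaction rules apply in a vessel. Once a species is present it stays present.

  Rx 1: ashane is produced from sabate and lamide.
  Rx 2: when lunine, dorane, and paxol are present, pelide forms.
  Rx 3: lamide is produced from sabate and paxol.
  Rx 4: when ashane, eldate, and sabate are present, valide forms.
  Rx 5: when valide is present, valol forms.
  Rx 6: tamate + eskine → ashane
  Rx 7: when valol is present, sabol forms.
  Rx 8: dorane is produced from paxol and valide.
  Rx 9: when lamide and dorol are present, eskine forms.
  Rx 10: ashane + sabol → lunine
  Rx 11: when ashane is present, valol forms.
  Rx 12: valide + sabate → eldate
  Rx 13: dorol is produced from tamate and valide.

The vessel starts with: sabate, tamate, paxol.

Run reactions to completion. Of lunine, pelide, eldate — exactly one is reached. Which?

sabate and paxol present → lamide forms (Rx 3).
sabate and lamide present → ashane forms (Rx 1).
ashane present → valol forms (Rx 11).
valol present → sabol forms (Rx 7).
ashane and sabol present → lunine forms (Rx 10).
eldate would need valide and sabate (Rx 12), but valide never forms. pelide would need lunine, dorane, and paxol (Rx 2), but dorane never forms.

lunine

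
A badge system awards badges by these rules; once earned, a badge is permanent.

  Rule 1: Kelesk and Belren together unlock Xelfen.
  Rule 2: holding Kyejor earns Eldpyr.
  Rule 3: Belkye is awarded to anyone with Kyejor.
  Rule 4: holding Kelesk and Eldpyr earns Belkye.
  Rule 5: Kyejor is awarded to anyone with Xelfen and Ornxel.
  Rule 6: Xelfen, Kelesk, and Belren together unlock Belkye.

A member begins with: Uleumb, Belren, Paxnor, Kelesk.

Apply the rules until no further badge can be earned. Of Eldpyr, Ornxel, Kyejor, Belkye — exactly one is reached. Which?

With Kelesk and Belren, Xelfen is earned (Rule 1).
With Xelfen, Kelesk, and Belren, Belkye is earned (Rule 6).
No rule produces Ornxel, and it is not given. Eldpyr would need Kyejor (Rule 2), but Kyejor is never earned. Kyejor would need Xelfen and Ornxel (Rule 5), but Ornxel is never earned.

Belkye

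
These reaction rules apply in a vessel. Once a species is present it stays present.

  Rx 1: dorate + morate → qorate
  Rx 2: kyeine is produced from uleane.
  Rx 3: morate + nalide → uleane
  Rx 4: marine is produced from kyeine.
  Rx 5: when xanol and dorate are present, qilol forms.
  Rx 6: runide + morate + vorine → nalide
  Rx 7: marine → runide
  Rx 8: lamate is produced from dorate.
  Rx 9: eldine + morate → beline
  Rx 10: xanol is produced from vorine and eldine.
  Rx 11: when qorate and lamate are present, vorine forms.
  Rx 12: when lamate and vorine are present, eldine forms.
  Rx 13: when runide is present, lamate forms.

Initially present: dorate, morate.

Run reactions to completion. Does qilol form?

Yes

dorate and morate present → qorate forms (Rx 1).
dorate present → lamate forms (Rx 8).
qorate and lamate present → vorine forms (Rx 11).
lamate and vorine present → eldine forms (Rx 12).
vorine and eldine present → xanol forms (Rx 10).
xanol and dorate present → qilol forms (Rx 5).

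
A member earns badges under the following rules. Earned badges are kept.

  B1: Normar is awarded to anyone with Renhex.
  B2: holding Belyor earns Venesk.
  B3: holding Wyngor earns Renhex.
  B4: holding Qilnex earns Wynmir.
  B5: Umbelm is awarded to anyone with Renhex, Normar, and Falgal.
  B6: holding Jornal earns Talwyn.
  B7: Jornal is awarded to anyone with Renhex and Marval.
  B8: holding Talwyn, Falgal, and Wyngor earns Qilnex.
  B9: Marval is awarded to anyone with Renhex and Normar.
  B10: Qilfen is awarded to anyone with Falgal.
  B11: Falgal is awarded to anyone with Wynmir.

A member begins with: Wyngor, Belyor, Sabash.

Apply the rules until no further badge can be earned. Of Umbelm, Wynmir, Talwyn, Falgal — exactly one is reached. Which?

With Wyngor, Renhex is earned (B3).
With Renhex, Normar is earned (B1).
With Renhex and Normar, Marval is earned (B9).
With Renhex and Marval, Jornal is earned (B7).
With Jornal, Talwyn is earned (B6).
Wynmir would need Qilnex (B4), but Qilnex is never earned. Falgal would need Wynmir (B11), but Wynmir is never earned. Umbelm would need Renhex, Normar, and Falgal (B5), but Falgal is never earned.

Talwyn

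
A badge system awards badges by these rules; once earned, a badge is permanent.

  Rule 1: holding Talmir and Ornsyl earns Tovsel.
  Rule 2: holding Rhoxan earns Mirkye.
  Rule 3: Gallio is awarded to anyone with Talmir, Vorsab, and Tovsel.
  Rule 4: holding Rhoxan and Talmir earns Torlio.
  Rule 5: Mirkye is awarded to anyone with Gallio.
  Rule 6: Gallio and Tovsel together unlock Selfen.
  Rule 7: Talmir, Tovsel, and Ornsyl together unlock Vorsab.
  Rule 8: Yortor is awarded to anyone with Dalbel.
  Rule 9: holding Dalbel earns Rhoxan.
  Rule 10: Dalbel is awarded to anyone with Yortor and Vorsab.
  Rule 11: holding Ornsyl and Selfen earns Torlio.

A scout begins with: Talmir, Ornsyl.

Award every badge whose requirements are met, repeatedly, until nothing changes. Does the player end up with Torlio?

Yes

With Talmir and Ornsyl, Tovsel is earned (Rule 1).
With Talmir, Tovsel, and Ornsyl, Vorsab is earned (Rule 7).
With Talmir, Vorsab, and Tovsel, Gallio is earned (Rule 3).
With Gallio and Tovsel, Selfen is earned (Rule 6).
With Ornsyl and Selfen, Torlio is earned (Rule 11).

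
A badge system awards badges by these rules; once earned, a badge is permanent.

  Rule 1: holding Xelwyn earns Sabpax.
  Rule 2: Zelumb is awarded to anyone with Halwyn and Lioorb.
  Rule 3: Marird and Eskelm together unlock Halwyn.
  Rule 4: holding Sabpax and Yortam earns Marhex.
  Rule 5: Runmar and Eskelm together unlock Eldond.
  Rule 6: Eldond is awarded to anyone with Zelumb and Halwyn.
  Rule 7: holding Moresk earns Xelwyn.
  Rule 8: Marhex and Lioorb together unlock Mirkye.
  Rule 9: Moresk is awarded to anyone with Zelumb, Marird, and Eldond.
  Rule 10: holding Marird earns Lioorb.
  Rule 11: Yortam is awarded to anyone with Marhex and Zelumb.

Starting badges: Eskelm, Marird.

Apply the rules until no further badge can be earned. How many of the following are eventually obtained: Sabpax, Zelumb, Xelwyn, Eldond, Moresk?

With Marird and Eskelm, Halwyn is earned (Rule 3).
With Marird, Lioorb is earned (Rule 10).
With Halwyn and Lioorb, Zelumb is earned (Rule 2).
With Zelumb and Halwyn, Eldond is earned (Rule 6).
With Zelumb, Marird, and Eldond, Moresk is earned (Rule 9).
With Moresk, Xelwyn is earned (Rule 7).
With Xelwyn, Sabpax is earned (Rule 1).
Sabpax: reached.
Zelumb: reached.
Xelwyn: reached.
Eldond: reached.
Moresk: reached.
All 5 are reached.

5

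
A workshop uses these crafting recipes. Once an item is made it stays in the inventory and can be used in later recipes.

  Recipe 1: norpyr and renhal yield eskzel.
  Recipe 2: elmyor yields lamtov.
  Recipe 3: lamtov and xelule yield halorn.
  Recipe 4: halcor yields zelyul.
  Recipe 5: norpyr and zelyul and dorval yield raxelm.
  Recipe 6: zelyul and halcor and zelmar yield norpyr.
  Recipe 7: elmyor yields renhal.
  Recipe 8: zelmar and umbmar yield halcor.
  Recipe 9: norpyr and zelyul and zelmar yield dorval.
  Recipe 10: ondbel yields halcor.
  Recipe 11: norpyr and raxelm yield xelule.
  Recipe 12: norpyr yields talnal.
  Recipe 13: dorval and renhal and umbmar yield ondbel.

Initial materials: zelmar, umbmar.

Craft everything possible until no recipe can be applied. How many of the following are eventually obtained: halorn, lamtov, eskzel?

0

halorn would need lamtov and xelule (Recipe 3), but lamtov is never obtained.
lamtov would need elmyor (Recipe 2), but elmyor is never obtained.
eskzel would need norpyr and renhal (Recipe 1), but renhal is never obtained.
None of the 3 are reached.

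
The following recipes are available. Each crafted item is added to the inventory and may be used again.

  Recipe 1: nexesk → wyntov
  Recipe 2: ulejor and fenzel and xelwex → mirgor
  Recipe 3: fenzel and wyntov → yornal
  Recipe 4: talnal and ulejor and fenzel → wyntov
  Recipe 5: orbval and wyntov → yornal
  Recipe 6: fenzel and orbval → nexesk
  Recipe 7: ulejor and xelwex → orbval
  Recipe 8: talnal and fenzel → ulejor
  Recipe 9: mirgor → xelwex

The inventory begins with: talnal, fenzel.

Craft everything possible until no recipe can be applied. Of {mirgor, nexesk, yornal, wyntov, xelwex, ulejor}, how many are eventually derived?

Using Recipe 8, talnal and fenzel make ulejor.
Using Recipe 4, talnal, ulejor, and fenzel make wyntov.
Using Recipe 3, fenzel and wyntov make yornal.
mirgor would need ulejor, fenzel, and xelwex (Recipe 2), but xelwex is never obtained.
nexesk would need fenzel and orbval (Recipe 6), but orbval is never obtained.
yornal: reached.
wyntov: reached.
xelwex would need mirgor (Recipe 9), but mirgor is never obtained.
ulejor: reached.
Reached: yornal, wyntov, and ulejor — 3 of the 6.

3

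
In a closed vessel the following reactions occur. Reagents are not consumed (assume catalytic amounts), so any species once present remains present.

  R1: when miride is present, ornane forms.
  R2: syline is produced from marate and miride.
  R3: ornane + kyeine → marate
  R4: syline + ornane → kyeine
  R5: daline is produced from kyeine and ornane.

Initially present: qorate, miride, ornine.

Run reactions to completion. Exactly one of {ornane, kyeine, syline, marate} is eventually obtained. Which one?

miride present → ornane forms (R1).
marate would need ornane and kyeine (R3), but kyeine never forms. kyeine would need syline and ornane (R4), but syline never forms. syline would need marate and miride (R2), but marate never forms.

ornane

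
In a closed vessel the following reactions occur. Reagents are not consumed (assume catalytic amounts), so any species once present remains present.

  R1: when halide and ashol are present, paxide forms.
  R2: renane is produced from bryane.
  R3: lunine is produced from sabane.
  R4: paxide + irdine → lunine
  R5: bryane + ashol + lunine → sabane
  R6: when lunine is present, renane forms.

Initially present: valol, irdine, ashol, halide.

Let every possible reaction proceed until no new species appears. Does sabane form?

sabane would need bryane, ashol, and lunine (R5), but bryane never forms.

No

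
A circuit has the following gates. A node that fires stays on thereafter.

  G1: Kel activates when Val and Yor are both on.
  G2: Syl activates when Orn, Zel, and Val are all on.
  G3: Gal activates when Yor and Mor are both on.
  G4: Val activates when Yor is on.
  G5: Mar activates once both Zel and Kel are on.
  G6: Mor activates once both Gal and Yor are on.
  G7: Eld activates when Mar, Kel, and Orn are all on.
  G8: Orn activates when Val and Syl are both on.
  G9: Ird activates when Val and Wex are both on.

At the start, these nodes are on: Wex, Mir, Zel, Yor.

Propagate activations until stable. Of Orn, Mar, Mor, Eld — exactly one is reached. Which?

Mar

G4: Yor on → Val on.
Val and Yor are on, so Kel activates (G1).
G5: Zel and Kel on → Mar on.
Eld would need Mar, Kel, and Orn (G7), but Orn never turns on. Orn would need Val and Syl (G8), but Syl never turns on. Mor would need Gal and Yor (G6), but Gal never turns on.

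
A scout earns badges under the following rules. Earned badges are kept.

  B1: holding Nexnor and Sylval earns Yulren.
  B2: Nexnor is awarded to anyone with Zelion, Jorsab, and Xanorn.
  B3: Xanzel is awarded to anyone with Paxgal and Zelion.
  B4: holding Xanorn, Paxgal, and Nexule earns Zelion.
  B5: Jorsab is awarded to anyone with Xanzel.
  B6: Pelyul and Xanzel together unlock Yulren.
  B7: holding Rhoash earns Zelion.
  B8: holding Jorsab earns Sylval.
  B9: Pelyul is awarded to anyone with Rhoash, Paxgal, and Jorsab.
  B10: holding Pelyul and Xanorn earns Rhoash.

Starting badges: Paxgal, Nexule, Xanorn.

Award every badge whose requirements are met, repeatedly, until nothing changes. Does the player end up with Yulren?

Yes

With Xanorn, Paxgal, and Nexule, Zelion is earned (B4).
With Paxgal and Zelion, Xanzel is earned (B3).
With Xanzel, Jorsab is earned (B5).
With Jorsab, Sylval is earned (B8).
With Zelion, Jorsab, and Xanorn, Nexnor is earned (B2).
With Nexnor and Sylval, Yulren is earned (B1).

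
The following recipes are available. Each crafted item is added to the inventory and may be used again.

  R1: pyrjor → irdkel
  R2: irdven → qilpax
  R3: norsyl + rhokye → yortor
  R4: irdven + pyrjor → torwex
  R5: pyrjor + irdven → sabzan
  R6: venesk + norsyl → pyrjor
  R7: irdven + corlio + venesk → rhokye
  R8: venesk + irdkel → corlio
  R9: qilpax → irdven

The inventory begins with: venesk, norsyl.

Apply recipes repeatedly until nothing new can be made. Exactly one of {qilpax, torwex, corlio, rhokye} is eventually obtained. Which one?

venesk + norsyl → pyrjor (R6).
pyrjor → irdkel (R1).
venesk + irdkel → corlio (R8).
qilpax would need irdven (R2), but irdven is never obtained. torwex would need irdven and pyrjor (R4), but irdven is never obtained. rhokye would need irdven, corlio, and venesk (R7), but irdven is never obtained.

corlio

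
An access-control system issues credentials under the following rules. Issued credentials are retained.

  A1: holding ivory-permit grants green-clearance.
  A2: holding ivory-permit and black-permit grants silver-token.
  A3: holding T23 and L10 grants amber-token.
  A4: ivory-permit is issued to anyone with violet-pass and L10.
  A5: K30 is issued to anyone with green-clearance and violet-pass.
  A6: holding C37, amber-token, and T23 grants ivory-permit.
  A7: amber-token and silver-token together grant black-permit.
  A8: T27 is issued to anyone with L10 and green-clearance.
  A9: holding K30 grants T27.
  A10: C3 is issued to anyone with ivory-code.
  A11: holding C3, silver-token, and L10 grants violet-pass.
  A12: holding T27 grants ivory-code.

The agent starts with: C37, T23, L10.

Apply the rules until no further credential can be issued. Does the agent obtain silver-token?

silver-token would need ivory-permit and black-permit (A2), but black-permit is never granted.

No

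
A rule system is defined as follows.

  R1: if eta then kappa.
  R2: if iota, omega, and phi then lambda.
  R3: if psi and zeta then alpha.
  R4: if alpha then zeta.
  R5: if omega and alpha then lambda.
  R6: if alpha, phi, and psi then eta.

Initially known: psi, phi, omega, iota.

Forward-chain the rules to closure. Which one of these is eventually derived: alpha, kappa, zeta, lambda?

lambda

From iota, omega, and phi, R2 gives lambda.
kappa would need eta (R1), but eta is never established. alpha would need psi and zeta (R3), but zeta is never established. zeta would need alpha (R4), but alpha is never established.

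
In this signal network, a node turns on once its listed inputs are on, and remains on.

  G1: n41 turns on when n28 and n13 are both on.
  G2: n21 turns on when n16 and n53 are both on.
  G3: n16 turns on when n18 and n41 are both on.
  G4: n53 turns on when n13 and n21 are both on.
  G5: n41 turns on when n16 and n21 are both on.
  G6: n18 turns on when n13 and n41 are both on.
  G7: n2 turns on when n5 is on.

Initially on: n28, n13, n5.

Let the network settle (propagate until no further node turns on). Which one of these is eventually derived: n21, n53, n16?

n28 and n13 are on, so n41 turns on (G1).
n13 and n41 are on, so n18 turns on (G6).
G3: n18 and n41 on → n16 on.
n21 would need n16 and n53 (G2), but n53 never turns on. n53 would need n13 and n21 (G4), but n21 never turns on.

n16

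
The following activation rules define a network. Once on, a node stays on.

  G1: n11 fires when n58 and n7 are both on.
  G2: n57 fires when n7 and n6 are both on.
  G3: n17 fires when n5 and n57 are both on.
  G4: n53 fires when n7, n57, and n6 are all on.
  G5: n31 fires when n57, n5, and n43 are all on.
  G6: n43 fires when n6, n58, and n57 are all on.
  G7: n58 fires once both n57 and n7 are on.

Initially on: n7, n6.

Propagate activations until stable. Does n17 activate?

n17 would need n5 and n57 (G3), but n5 never turns on.

No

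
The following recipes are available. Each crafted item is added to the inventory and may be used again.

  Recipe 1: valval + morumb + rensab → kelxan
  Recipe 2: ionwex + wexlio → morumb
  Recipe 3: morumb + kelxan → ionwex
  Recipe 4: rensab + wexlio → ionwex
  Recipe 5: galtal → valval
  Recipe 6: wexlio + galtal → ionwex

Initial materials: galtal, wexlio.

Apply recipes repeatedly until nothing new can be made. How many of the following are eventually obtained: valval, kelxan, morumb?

Using Recipe 5, galtal makes valval.
wexlio + galtal → ionwex (Recipe 6).
ionwex + wexlio → morumb (Recipe 2).
valval: reached.
kelxan would need valval, morumb, and rensab (Recipe 1), but rensab is never obtained.
morumb: reached.
Reached: valval and morumb — 2 of the 3.

2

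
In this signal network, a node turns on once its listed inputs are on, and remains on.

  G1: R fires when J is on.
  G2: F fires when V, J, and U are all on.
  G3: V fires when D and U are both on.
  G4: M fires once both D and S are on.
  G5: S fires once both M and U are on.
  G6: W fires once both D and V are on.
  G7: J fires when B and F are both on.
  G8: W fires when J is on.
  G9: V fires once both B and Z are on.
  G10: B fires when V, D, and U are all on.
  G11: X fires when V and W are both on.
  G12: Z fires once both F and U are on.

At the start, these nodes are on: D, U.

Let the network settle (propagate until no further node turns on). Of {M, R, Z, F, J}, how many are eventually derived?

0

M would need D and S (G4), but S never turns on.
R would need J (G1), but J never turns on.
Z would need F and U (G12), but F never turns on.
F would need V, J, and U (G2), but J never turns on.
J would need B and F (G7), but F never turns on.
None of the 5 are reached.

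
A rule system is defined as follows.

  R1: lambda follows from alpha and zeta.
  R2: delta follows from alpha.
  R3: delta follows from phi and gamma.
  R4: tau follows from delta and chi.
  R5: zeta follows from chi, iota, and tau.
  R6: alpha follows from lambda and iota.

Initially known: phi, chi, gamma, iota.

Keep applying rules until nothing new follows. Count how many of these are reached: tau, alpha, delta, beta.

2

phi and gamma hold, so delta follows (R3).
From delta and chi, R4 gives tau.
tau: reached.
alpha would need lambda and iota (R6), but lambda is never established.
delta: reached.
No rule produces beta, and it is not given.
Reached: tau and delta — 2 of the 4.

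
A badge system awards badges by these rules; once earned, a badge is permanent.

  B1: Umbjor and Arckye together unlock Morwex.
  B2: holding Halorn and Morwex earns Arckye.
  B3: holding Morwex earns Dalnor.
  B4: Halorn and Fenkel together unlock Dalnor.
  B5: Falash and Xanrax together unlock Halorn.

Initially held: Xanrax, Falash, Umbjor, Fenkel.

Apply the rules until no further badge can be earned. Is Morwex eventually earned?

Morwex would need Umbjor and Arckye (B1), but Arckye is never earned.

No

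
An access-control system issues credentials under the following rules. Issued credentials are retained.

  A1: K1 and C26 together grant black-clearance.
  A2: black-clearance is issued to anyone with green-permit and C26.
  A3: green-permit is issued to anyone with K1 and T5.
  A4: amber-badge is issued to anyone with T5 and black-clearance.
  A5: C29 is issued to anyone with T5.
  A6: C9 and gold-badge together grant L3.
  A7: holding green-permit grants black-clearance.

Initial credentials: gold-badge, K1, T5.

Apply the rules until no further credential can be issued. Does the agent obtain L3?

No

L3 would need C9 and gold-badge (A6), but C9 is never granted.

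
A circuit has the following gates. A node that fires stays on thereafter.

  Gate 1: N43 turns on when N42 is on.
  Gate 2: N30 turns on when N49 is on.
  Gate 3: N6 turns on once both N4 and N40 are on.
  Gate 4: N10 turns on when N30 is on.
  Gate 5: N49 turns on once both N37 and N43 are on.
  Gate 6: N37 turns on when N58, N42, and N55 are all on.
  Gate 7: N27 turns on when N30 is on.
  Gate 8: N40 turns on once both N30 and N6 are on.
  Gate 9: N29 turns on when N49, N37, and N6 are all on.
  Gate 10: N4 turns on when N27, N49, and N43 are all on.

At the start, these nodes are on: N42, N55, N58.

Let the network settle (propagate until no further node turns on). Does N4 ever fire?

Gate 6: N58, N42, and N55 on → N37 on.
N42 is on, so N43 turns on (Gate 1).
N37 and N43 are on, so N49 turns on (Gate 5).
Gate 2: N49 on → N30 on.
Gate 7: N30 on → N27 on.
Gate 10: N27, N49, and N43 on → N4 on.

Yes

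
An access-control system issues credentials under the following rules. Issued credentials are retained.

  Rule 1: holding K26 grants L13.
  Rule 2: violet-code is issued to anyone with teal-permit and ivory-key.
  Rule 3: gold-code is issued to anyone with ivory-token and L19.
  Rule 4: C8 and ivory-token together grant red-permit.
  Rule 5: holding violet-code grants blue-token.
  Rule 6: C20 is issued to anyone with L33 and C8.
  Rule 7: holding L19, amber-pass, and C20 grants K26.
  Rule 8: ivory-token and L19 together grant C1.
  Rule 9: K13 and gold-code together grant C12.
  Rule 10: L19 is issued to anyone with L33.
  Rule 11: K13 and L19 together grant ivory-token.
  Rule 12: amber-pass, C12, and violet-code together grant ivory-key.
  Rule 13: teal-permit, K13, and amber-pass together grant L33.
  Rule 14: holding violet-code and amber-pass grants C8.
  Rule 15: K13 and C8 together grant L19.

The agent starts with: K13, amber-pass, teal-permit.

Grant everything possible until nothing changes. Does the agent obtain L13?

L13 would need K26 (Rule 1), but K26 is never granted.

No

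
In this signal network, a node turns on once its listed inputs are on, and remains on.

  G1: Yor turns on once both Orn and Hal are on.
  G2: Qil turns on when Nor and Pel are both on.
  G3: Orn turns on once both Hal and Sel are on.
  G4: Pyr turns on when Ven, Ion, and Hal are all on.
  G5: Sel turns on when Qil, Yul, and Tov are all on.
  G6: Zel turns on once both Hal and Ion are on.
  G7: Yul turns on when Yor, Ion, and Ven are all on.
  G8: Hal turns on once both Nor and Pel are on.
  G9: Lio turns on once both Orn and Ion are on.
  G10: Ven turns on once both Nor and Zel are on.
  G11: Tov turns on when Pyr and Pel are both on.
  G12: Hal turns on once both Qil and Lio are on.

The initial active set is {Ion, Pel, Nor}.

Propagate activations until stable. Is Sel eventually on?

Sel would need Qil, Yul, and Tov (G5), but Yul never turns on.

No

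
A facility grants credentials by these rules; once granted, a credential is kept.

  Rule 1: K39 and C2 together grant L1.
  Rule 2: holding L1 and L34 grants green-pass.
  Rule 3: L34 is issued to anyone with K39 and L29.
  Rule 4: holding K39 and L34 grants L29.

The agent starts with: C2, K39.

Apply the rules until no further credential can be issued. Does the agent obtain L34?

L34 would need K39 and L29 (Rule 3), but L29 is never granted.

No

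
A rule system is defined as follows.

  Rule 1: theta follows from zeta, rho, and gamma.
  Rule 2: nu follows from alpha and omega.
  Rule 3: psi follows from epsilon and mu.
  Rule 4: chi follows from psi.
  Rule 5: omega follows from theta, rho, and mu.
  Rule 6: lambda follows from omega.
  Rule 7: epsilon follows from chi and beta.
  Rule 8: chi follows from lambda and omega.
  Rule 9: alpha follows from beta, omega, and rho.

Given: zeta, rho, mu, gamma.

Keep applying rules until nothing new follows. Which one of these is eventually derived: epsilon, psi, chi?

chi

zeta, rho, and gamma hold, so theta follows (Rule 1).
theta, rho, and mu hold, so omega follows (Rule 5).
From omega, Rule 6 gives lambda.
From lambda and omega, Rule 8 gives chi.
psi would need epsilon and mu (Rule 3), but epsilon is never established. epsilon would need chi and beta (Rule 7), but beta is never established.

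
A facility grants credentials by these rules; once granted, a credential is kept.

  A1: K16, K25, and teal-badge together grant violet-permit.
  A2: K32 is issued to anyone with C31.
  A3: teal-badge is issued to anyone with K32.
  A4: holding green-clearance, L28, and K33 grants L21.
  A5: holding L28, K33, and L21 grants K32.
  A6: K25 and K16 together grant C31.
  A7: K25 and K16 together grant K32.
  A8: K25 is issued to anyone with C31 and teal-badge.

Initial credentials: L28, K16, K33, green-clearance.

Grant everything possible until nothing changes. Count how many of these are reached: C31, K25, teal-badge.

Holding green-clearance, L28, and K33 grants L21 (A4).
Holding L28, K33, and L21 grants K32 (A5).
Holding K32 grants teal-badge (A3).
C31 would need K25 and K16 (A6), but K25 is never granted.
K25 would need C31 and teal-badge (A8), but C31 is never granted.
teal-badge: reached.
Reached: teal-badge — 1 of the 3.

1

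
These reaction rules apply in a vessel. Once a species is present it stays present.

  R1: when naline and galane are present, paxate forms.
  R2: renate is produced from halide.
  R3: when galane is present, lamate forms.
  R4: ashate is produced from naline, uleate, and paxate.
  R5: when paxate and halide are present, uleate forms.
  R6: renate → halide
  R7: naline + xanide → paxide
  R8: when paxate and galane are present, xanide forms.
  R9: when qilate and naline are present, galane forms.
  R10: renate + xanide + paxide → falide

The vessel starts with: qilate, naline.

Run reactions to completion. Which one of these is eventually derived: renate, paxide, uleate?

qilate and naline present → galane forms (R9).
naline and galane present → paxate forms (R1).
paxate and galane present → xanide forms (R8).
naline and xanide present → paxide forms (R7).
uleate would need paxate and halide (R5), but halide never forms. renate would need halide (R2), but halide never forms.

paxide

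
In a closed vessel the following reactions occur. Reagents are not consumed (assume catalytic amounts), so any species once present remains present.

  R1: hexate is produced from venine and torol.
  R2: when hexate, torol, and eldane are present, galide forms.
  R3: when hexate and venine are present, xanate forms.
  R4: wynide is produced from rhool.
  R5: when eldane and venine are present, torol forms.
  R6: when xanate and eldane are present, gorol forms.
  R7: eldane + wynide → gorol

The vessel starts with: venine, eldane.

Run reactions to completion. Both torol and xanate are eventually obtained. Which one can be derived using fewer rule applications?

torol

torol: eldane and venine present → torol forms (R5). [1 rule application]
xanate: eldane and venine present → torol forms (R5). venine and torol present → hexate forms (R1). hexate and venine present → xanate forms (R3). [3 rule applications]
torol needs fewer.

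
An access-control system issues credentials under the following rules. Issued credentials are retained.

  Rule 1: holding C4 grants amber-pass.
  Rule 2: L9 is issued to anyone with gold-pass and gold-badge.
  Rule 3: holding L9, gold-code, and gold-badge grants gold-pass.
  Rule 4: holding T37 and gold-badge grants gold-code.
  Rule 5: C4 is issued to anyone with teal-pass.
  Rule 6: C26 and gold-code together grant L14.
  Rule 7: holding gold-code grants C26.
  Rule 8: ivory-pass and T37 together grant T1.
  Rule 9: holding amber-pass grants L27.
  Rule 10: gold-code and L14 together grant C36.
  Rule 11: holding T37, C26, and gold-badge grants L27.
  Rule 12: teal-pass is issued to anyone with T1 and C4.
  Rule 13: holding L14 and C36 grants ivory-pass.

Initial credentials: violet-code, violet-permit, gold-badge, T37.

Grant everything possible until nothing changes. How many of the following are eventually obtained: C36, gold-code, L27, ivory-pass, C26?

5

Holding T37 and gold-badge grants gold-code (Rule 4).
Holding gold-code grants C26 (Rule 7).
Holding C26 and gold-code grants L14 (Rule 6).
Holding T37, C26, and gold-badge grants L27 (Rule 11).
Holding gold-code and L14 grants C36 (Rule 10).
Holding L14 and C36 grants ivory-pass (Rule 13).
C36: reached.
gold-code: reached.
L27: reached.
ivory-pass: reached.
C26: reached.
All 5 are reached.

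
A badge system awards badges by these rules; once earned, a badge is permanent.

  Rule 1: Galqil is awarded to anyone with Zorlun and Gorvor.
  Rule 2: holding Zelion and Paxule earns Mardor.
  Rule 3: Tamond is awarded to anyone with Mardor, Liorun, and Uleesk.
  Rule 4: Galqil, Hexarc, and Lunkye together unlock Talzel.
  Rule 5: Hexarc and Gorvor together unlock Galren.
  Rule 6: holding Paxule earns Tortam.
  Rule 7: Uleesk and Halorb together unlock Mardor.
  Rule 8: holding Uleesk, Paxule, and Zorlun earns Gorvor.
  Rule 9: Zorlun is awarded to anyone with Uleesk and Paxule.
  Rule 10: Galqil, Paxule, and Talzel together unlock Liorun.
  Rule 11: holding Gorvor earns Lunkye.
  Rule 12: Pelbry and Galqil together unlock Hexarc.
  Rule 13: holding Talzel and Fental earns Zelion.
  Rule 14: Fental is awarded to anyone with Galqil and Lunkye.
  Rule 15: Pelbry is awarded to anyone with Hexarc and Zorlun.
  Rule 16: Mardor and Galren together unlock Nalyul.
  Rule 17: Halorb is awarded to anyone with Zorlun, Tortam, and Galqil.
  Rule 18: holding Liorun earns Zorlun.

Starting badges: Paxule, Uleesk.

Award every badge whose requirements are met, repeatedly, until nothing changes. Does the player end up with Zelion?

No

Zelion would need Talzel and Fental (Rule 13), but Talzel is never earned.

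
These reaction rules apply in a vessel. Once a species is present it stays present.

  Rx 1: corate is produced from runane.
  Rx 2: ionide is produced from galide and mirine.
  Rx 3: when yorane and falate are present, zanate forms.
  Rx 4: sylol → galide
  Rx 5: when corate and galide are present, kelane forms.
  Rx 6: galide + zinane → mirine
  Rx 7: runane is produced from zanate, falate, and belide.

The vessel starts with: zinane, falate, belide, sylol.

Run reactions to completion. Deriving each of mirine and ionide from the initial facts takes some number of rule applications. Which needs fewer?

mirine

mirine: sylol present → galide forms (Rx 4). galide and zinane present → mirine forms (Rx 6). [2 rule applications]
ionide: sylol present → galide forms (Rx 4). galide and zinane present → mirine forms (Rx 6). galide and mirine present → ionide forms (Rx 2). [3 rule applications]
mirine needs fewer.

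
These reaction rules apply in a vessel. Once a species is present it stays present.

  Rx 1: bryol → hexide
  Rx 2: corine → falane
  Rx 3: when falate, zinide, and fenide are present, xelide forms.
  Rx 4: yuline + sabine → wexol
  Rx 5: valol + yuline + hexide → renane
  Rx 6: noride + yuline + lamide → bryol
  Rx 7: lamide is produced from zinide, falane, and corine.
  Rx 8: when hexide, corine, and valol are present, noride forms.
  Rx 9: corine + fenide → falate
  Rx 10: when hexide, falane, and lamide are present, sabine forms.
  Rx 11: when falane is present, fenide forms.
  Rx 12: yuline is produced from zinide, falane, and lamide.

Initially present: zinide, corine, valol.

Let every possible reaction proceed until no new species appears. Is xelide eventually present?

corine present → falane forms (Rx 2).
falane present → fenide forms (Rx 11).
corine and fenide present → falate forms (Rx 9).
falate, zinide, and fenide present → xelide forms (Rx 3).

Yes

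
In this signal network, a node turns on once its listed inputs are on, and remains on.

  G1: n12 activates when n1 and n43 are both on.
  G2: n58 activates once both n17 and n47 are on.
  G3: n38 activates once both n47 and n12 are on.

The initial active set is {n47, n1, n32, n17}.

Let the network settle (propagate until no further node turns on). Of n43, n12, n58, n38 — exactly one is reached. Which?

G2: n17 and n47 on → n58 on.
n38 would need n47 and n12 (G3), but n12 never turns on. n12 would need n1 and n43 (G1), but n43 never turns on. No rule produces n43, and it is not given.

n58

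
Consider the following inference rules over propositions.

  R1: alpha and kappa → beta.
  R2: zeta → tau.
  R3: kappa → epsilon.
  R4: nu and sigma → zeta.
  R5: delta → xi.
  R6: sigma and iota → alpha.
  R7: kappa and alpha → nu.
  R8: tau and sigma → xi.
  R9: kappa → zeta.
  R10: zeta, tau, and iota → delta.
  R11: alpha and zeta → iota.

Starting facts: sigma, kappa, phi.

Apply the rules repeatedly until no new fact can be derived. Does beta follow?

beta would need alpha and kappa (R1), but alpha is never established.

No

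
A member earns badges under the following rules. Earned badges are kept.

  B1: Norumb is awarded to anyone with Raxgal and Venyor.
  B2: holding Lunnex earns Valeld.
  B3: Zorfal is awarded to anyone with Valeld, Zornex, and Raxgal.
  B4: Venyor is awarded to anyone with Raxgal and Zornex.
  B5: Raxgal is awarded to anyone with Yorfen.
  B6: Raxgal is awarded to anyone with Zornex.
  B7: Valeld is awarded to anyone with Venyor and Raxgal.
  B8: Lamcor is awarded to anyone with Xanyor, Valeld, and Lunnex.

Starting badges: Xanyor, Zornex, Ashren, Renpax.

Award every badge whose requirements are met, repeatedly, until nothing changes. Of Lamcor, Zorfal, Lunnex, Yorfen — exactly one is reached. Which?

With Zornex, Raxgal is earned (B6).
With Raxgal and Zornex, Venyor is earned (B4).
With Venyor and Raxgal, Valeld is earned (B7).
With Valeld, Zornex, and Raxgal, Zorfal is earned (B3).
No rule produces Yorfen, and it is not given. No rule produces Lunnex, and it is not given. Lamcor would need Xanyor, Valeld, and Lunnex (B8), but Lunnex is never earned.

Zorfal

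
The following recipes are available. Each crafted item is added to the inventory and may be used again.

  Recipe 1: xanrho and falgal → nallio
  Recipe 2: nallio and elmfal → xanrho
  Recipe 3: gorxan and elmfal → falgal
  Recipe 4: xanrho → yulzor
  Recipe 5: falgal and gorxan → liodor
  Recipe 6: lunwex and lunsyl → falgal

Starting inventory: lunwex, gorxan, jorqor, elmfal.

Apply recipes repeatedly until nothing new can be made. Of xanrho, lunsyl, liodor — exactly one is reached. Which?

liodor

Using Recipe 3, gorxan and elmfal make falgal.
falgal and gorxan → liodor (Recipe 5).
No rule produces lunsyl, and it is not given. xanrho would need nallio and elmfal (Recipe 2), but nallio is never obtained.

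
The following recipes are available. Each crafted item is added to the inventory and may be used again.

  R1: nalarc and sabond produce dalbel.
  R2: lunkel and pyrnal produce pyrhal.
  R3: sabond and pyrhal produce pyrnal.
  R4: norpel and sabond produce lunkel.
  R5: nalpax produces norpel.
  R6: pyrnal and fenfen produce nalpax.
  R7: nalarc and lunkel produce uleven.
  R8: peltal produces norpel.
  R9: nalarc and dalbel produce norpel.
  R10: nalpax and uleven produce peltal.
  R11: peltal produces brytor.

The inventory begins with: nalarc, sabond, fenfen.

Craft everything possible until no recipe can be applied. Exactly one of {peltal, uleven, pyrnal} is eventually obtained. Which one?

uleven

nalarc and sabond → dalbel (R1).
nalarc and dalbel → norpel (R9).
norpel and sabond → lunkel (R4).
Using R7, nalarc and lunkel make uleven.
peltal would need nalpax and uleven (R10), but nalpax is never obtained. pyrnal would need sabond and pyrhal (R3), but pyrhal is never obtained.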